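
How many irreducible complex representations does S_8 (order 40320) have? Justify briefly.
22

Why: The number of irreducible complex representations of a finite group equals its number of conjugacy classes. Conjugacy classes in S_8 correspond to cycle types, i.e. partitions of 8; there are p(8) = 22 of them, so S_8 (order 40320) has exactly 22 irreducible complex representations.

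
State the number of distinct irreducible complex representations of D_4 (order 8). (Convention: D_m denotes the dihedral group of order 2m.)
5

Proof sketch: The number of irreducible complex representations of a finite group equals its number of conjugacy classes. D_4 has 5 conjugacy classes (n/2 + 3 for n even), so D_4 (order 8) has exactly 5 irreducible complex representations.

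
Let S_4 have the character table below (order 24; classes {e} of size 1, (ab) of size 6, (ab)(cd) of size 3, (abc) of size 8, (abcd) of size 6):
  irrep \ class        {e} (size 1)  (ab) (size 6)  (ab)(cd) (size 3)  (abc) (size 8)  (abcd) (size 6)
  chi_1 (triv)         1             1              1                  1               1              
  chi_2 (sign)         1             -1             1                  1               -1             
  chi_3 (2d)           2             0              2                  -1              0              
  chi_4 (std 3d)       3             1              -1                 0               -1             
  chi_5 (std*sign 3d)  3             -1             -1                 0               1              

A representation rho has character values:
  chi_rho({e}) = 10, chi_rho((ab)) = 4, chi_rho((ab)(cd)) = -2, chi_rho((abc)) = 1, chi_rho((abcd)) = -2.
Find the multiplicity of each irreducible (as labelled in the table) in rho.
Multiplicities: chi_1: 1, chi_2: 0, chi_3: 0, chi_4: 3, chi_5: 0.

Solution. Use <chi_rho, chi> = (1/|G|) sum_C |C| * chi_rho(C) * conj(chi(C)) with |G| = 24 for each irreducible chi in the table:
  <chi_rho, chi_1> = (1/24)[1*(10)*conj(1) + 6*(4)*conj(1) + 3*(-2)*conj(1) + 8*(1)*conj(1) + 6*(-2)*conj(1)]
      = (1/24)[(10) + (24) + (-6) + (8) + (-12)] = 24/24 = 1
  <chi_rho, chi_2> = (1/24)[1*(10)*conj(1) + 6*(4)*conj(-1) + 3*(-2)*conj(1) + 8*(1)*conj(1) + 6*(-2)*conj(-1)]
      = (1/24)[(10) + (-24) + (-6) + (8) + (12)] = 0/24 = 0
  <chi_rho, chi_3> = (1/24)[1*(10)*conj(2) + 6*(4)*conj(0) + 3*(-2)*conj(2) + 8*(1)*conj(-1) + 6*(-2)*conj(0)]
      = (1/24)[(20) + (0) + (-12) + (-8) + (0)] = 0/24 = 0
  <chi_rho, chi_4> = (1/24)[1*(10)*conj(3) + 6*(4)*conj(1) + 3*(-2)*conj(-1) + 8*(1)*conj(0) + 6*(-2)*conj(-1)]
      = (1/24)[(30) + (24) + (6) + (0) + (12)] = 72/24 = 3
  <chi_rho, chi_5> = (1/24)[1*(10)*conj(3) + 6*(4)*conj(-1) + 3*(-2)*conj(-1) + 8*(1)*conj(0) + 6*(-2)*conj(1)]
      = (1/24)[(30) + (-24) + (6) + (0) + (-12)] = 0/24 = 0
Dimension check: dim(rho) = sum (mult * dim) = 1*1 + 0*1 + 0*2 + 3*3 + 0*3 = 10 = chi_rho(e) = 10.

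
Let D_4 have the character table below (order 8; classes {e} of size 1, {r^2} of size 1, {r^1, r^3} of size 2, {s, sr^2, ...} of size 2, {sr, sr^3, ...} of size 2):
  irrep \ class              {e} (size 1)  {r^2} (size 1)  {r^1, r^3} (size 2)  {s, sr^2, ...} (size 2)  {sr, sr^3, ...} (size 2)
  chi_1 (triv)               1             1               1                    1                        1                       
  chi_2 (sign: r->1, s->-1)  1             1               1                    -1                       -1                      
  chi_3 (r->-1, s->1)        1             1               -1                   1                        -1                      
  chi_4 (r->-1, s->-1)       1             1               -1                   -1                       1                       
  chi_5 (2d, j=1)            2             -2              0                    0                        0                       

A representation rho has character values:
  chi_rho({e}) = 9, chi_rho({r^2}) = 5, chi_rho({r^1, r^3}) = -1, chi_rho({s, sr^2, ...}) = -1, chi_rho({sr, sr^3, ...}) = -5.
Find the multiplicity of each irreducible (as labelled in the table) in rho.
Multiplicities: chi_1: 0, chi_2: 3, chi_3: 3, chi_4: 1, chi_5: 1.

Use <chi_rho, chi> = (1/|G|) sum_C |C| * chi_rho(C) * conj(chi(C)) with |G| = 8 for each irreducible chi in the table:
  <chi_rho, chi_1> = (1/8)[1*(9)*conj(1) + 1*(5)*conj(1) + 2*(-1)*conj(1) + 2*(-1)*conj(1) + 2*(-5)*conj(1)]
      = (1/8)[(9) + (5) + (-2) + (-2) + (-10)] = 0/8 = 0
  <chi_rho, chi_2> = (1/8)[1*(9)*conj(1) + 1*(5)*conj(1) + 2*(-1)*conj(1) + 2*(-1)*conj(-1) + 2*(-5)*conj(-1)]
      = (1/8)[(9) + (5) + (-2) + (2) + (10)] = 24/8 = 3
  <chi_rho, chi_3> = (1/8)[1*(9)*conj(1) + 1*(5)*conj(1) + 2*(-1)*conj(-1) + 2*(-1)*conj(1) + 2*(-5)*conj(-1)]
      = (1/8)[(9) + (5) + (2) + (-2) + (10)] = 24/8 = 3
  <chi_rho, chi_4> = (1/8)[1*(9)*conj(1) + 1*(5)*conj(1) + 2*(-1)*conj(-1) + 2*(-1)*conj(-1) + 2*(-5)*conj(1)]
      = (1/8)[(9) + (5) + (2) + (2) + (-10)] = 8/8 = 1
  <chi_rho, chi_5> = (1/8)[1*(9)*conj(2) + 1*(5)*conj(-2) + 2*(-1)*conj(0) + 2*(-1)*conj(0) + 2*(-5)*conj(0)]
      = (1/8)[(18) + (-10) + (0) + (0) + (0)] = 8/8 = 1
Dimension check: dim(rho) = sum (mult * dim) = 0*1 + 3*1 + 3*1 + 1*1 + 1*2 = 9 = chi_rho(e) = 9.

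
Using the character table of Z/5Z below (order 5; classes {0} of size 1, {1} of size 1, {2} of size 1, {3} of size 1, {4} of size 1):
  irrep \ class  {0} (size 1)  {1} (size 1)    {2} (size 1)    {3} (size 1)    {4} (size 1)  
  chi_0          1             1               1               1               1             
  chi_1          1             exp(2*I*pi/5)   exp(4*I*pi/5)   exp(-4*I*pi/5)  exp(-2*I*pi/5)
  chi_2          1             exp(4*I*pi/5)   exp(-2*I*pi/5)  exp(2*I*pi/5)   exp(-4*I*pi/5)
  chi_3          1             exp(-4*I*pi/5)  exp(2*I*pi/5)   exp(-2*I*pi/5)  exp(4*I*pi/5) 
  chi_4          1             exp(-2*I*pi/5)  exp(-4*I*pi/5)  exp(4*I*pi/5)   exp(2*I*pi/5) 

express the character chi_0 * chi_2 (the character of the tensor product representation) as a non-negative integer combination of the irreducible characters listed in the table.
chi_0 tensor chi_2 = chi_2 (all other irreducibles have multiplicity 0).

Solution. The character of a tensor product is the pointwise product (chi_0 * chi_2)(C) = chi_0(C) * chi_2(C):
  {0}: (1)*(1), {1}: (1)*(exp(4*I*pi/5)), {2}: (1)*(exp(-2*I*pi/5)), {3}: (1)*(exp(2*I*pi/5)), {4}: (1)*(exp(-4*I*pi/5))
so (chi_0 * chi_2) takes values
  {0} -> 1, {1} -> exp(4*I*pi/5), {2} -> exp(-2*I*pi/5), {3} -> exp(2*I*pi/5), {4} -> exp(-4*I*pi/5).
Now take the inner product of this character with each irreducible chi from the table, <chi_0*chi_2, chi> = (1/5) sum_C |C| (chi_0*chi_2)(C) conj(chi(C)):
  <chi_0*chi_2, chi_0> = (1/5)[1*(1)*conj(1) + 1*(exp(4*I*pi/5))*conj(1) + 1*(exp(-2*I*pi/5))*conj(1) + 1*(exp(2*I*pi/5))*conj(1) + 1*(exp(-4*I*pi/5))*conj(1)]
      = (1/5)[(1) + (exp(4*I*pi/5)) + (exp(-2*I*pi/5)) + (exp(2*I*pi/5)) + (exp(-4*I*pi/5))] = 0/5 = 0
  <chi_0*chi_2, chi_1> = (1/5)[1*(1)*conj(1) + 1*(exp(4*I*pi/5))*conj(exp(2*I*pi/5)) + 1*(exp(-2*I*pi/5))*conj(exp(4*I*pi/5)) + 1*(exp(2*I*pi/5))*conj(exp(-4*I*pi/5)) + 1*(exp(-4*I*pi/5))*conj(exp(-2*I*pi/5))]
      = (1/5)[(1) + (exp(2*I*pi/5)) + (exp(4*I*pi/5)) + (exp(-4*I*pi/5)) + (exp(-2*I*pi/5))] = 0/5 = 0
  <chi_0*chi_2, chi_2> = (1/5)[1*(1)*conj(1) + 1*(exp(4*I*pi/5))*conj(exp(4*I*pi/5)) + 1*(exp(-2*I*pi/5))*conj(exp(-2*I*pi/5)) + 1*(exp(2*I*pi/5))*conj(exp(2*I*pi/5)) + 1*(exp(-4*I*pi/5))*conj(exp(-4*I*pi/5))]
      = (1/5)[(1) + (1) + (1) + (1) + (1)] = 5/5 = 1
  <chi_0*chi_2, chi_3> = (1/5)[1*(1)*conj(1) + 1*(exp(4*I*pi/5))*conj(exp(-4*I*pi/5)) + 1*(exp(-2*I*pi/5))*conj(exp(2*I*pi/5)) + 1*(exp(2*I*pi/5))*conj(exp(-2*I*pi/5)) + 1*(exp(-4*I*pi/5))*conj(exp(4*I*pi/5))]
      = (1/5)[(1) + (exp(-2*I*pi/5)) + (exp(-4*I*pi/5)) + (exp(4*I*pi/5)) + (exp(2*I*pi/5))] = 0/5 = 0
  <chi_0*chi_2, chi_4> = (1/5)[1*(1)*conj(1) + 1*(exp(4*I*pi/5))*conj(exp(-2*I*pi/5)) + 1*(exp(-2*I*pi/5))*conj(exp(-4*I*pi/5)) + 1*(exp(2*I*pi/5))*conj(exp(4*I*pi/5)) + 1*(exp(-4*I*pi/5))*conj(exp(2*I*pi/5))]
      = (1/5)[(1) + (exp(-4*I*pi/5)) + (exp(2*I*pi/5)) + (exp(-2*I*pi/5)) + (exp(4*I*pi/5))] = 0/5 = 0
(Exp terms are combined using exp(i*s)*conj(exp(i*t)) = exp(i*(s-t)), and sums of them are collapsed using the identity that for every m > 1 the m distinct m-th roots of unity sum to 0, e.g. 1 + exp(2*I*pi/3) + exp(-2*I*pi/3) = 0.)
Hence the multiplicities are chi_2: 1. Dimension check: dim(chi_0)*dim(chi_2) = 1*1 = 1 and sum (mult * dim) = 1*1 = 1.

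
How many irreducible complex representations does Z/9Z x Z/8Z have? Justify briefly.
72

Derivation: The number of irreducible complex representations of a finite group equals its number of conjugacy classes. Z/9Z x Z/8Z is abelian of order 72, so every element is its own conjugacy class: 72 classes, so Z/9Z x Z/8Z (order 72) has exactly 72 irreducible complex representations.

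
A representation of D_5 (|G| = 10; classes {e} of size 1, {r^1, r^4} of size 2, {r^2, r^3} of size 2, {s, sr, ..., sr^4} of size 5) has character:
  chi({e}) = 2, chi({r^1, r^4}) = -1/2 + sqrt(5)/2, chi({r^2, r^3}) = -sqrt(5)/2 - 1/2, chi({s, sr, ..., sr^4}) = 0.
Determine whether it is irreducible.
Irreducible: <chi, chi> = 1.

Explanation: <chi, chi> = (1/|G|) sum_C |C| * |chi(C)|^2 = (1/10)[1*|2|^2 + 2*|-1/2 + sqrt(5)/2|^2 + 2*|-sqrt(5)/2 - 1/2|^2 + 5*|0|^2]
  = (1/10)[(4) + (3 - sqrt(5)) + (sqrt(5) + 3) + (0)] = 10/10 = 1.
A character is irreducible iff <chi, chi> = 1, so this representation is irreducible.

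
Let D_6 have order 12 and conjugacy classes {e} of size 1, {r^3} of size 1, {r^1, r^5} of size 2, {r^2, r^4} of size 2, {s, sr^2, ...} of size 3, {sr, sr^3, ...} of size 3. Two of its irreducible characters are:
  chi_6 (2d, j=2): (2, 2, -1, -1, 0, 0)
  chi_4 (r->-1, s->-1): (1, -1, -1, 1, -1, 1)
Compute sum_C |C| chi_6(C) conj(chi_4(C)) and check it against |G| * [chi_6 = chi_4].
Sum = 0; so <chi_6, chi_4> = 0 (distinct irreducibles are orthogonal).

Argument: Compute term by term over conjugacy classes (|C| * chi_6(C) * conj(chi_4(C))):
  1*(2)*conj(1) + 1*(2)*conj(-1) + 2*(-1)*conj(-1) + 2*(-1)*conj(1) + 3*(0)*conj(-1) + 3*(0)*conj(1)
  = (2) + (-2) + (2) + (-2) + (0) + (0)
  = 0.
Dividing by |G| = 12 gives 0/12 = 0, matching the row-orthogonality relation <chi_6, chi_4> = [chi_6 = chi_4].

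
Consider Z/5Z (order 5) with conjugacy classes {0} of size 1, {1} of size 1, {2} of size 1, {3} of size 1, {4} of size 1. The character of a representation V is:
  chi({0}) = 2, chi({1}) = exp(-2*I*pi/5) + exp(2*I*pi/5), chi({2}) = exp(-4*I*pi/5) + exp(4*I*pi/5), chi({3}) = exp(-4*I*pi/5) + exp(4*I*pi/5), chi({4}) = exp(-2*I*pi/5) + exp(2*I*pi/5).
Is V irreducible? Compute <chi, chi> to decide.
Not irreducible (reducible): <chi, chi> = 2 > 1.

Working: <chi, chi> = (1/|G|) sum_C |C| * |chi(C)|^2 = (1/5)[1*|2|^2 + 1*|exp(-2*I*pi/5) + exp(2*I*pi/5)|^2 + 1*|exp(-4*I*pi/5) + exp(4*I*pi/5)|^2 + 1*|exp(-4*I*pi/5) + exp(4*I*pi/5)|^2 + 1*|exp(-2*I*pi/5) + exp(2*I*pi/5)|^2]
  = (1/5)[(4) + (2 + exp(-4*I*pi/5) + exp(4*I*pi/5)) + (2 + exp(-2*I*pi/5) + exp(2*I*pi/5)) + (2 + exp(-2*I*pi/5) + exp(2*I*pi/5)) + (2 + exp(-4*I*pi/5) + exp(4*I*pi/5))] = 10/5 = 2.
(Exp terms are combined using exp(i*s)*conj(exp(i*t)) = exp(i*(s-t)), and sums of them are collapsed using the identity that for every m > 1 the m distinct m-th roots of unity sum to 0, e.g. 1 + exp(2*I*pi/3) + exp(-2*I*pi/3) = 0.)
A character is irreducible iff <chi, chi> = 1, so this representation is reducible.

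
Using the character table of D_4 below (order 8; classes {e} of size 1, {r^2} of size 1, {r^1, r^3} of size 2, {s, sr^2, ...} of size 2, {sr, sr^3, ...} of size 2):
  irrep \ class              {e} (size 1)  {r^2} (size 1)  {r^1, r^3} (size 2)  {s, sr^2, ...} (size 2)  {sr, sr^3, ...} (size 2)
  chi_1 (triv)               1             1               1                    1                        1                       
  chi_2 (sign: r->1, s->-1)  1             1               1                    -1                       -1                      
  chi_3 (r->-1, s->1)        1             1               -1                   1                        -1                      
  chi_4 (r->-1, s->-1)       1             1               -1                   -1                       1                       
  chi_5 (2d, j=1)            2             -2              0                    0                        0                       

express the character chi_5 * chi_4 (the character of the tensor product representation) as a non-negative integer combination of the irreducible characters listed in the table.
chi_5 tensor chi_4 = chi_5 (all other irreducibles have multiplicity 0).

Proof sketch: The character of a tensor product is the pointwise product (chi_5 * chi_4)(C) = chi_5(C) * chi_4(C):
  {e}: (2)*(1), {r^2}: (-2)*(1), {r^1, r^3}: (0)*(-1), {s, sr^2, ...}: (0)*(-1), {sr, sr^3, ...}: (0)*(1)
so (chi_5 * chi_4) takes values
  {e} -> 2, {r^2} -> -2, {r^1, r^3} -> 0, {s, sr^2, ...} -> 0, {sr, sr^3, ...} -> 0.
Now take the inner product of this character with each irreducible chi from the table, <chi_5*chi_4, chi> = (1/8) sum_C |C| (chi_5*chi_4)(C) conj(chi(C)):
  <chi_5*chi_4, chi_1> = (1/8)[1*(2)*conj(1) + 1*(-2)*conj(1) + 2*(0)*conj(1) + 2*(0)*conj(1) + 2*(0)*conj(1)]
      = (1/8)[(2) + (-2) + (0) + (0) + (0)] = 0/8 = 0
  <chi_5*chi_4, chi_2> = (1/8)[1*(2)*conj(1) + 1*(-2)*conj(1) + 2*(0)*conj(1) + 2*(0)*conj(-1) + 2*(0)*conj(-1)]
      = (1/8)[(2) + (-2) + (0) + (0) + (0)] = 0/8 = 0
  <chi_5*chi_4, chi_3> = (1/8)[1*(2)*conj(1) + 1*(-2)*conj(1) + 2*(0)*conj(-1) + 2*(0)*conj(1) + 2*(0)*conj(-1)]
      = (1/8)[(2) + (-2) + (0) + (0) + (0)] = 0/8 = 0
  <chi_5*chi_4, chi_4> = (1/8)[1*(2)*conj(1) + 1*(-2)*conj(1) + 2*(0)*conj(-1) + 2*(0)*conj(-1) + 2*(0)*conj(1)]
      = (1/8)[(2) + (-2) + (0) + (0) + (0)] = 0/8 = 0
  <chi_5*chi_4, chi_5> = (1/8)[1*(2)*conj(2) + 1*(-2)*conj(-2) + 2*(0)*conj(0) + 2*(0)*conj(0) + 2*(0)*conj(0)]
      = (1/8)[(4) + (4) + (0) + (0) + (0)] = 8/8 = 1
Hence the multiplicities are chi_5: 1. Dimension check: dim(chi_5)*dim(chi_4) = 2*1 = 2 and sum (mult * dim) = 1*2 = 2.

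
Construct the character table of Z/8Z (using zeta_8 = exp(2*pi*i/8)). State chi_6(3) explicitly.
Character table of Z/8Z (irreps indexed chi_0,...,chi_7 with chi_k(m) = zeta_8^(k*m), zeta_8 = exp(2*pi*i/8)):
  irrep \ class  {0} (size 1)  {1} (size 1)    {2} (size 1)  {3} (size 1)    {4} (size 1)  {5} (size 1)    {6} (size 1)  {7} (size 1)  
  chi_0          1             1               1             1               1             1               1             1             
  chi_1          1             exp(I*pi/4)     I             exp(3*I*pi/4)   -1            exp(-3*I*pi/4)  -I            exp(-I*pi/4)  
  chi_2          1             I               -1            -I              1             I               -1            -I            
  chi_3          1             exp(3*I*pi/4)   -I            exp(I*pi/4)     -1            exp(-I*pi/4)    I             exp(-3*I*pi/4)
  chi_4          1             -1              1             -1              1             -1              1             -1            
  chi_5          1             exp(-3*I*pi/4)  I             exp(-I*pi/4)    -1            exp(I*pi/4)     -I            exp(3*I*pi/4) 
  chi_6          1             -I              -1            I               1             -I              -1            I             
  chi_7          1             exp(-I*pi/4)    -I            exp(-3*I*pi/4)  -1            exp(3*I*pi/4)   I             exp(I*pi/4)   

Spot check: chi_6(3) = zeta_8^(6*3) = zeta_8^18 = I.

Z/8Z is abelian, so all 8 irreducible complex representations are 1-dimensional. They are given by chi_k(m) = zeta_8^(k*m) for k = 0,...,7. Row orthogonality: sum_m chi_k(m) conj(chi_l(m)) = 8 * [k = l].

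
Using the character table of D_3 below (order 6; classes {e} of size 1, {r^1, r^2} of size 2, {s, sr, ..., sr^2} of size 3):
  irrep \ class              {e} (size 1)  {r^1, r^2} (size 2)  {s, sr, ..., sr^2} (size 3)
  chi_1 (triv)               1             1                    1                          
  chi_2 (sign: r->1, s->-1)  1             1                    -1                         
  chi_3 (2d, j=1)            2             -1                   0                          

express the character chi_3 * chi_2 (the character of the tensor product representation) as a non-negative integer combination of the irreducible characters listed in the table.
chi_3 tensor chi_2 = chi_3 (all other irreducibles have multiplicity 0).

Derivation: The character of a tensor product is the pointwise product (chi_3 * chi_2)(C) = chi_3(C) * chi_2(C):
  {e}: (2)*(1), {r^1, r^2}: (-1)*(1), {s, sr, ..., sr^2}: (0)*(-1)
so (chi_3 * chi_2) takes values
  {e} -> 2, {r^1, r^2} -> -1, {s, sr, ..., sr^2} -> 0.
Now take the inner product of this character with each irreducible chi from the table, <chi_3*chi_2, chi> = (1/6) sum_C |C| (chi_3*chi_2)(C) conj(chi(C)):
  <chi_3*chi_2, chi_1> = (1/6)[1*(2)*conj(1) + 2*(-1)*conj(1) + 3*(0)*conj(1)]
      = (1/6)[(2) + (-2) + (0)] = 0/6 = 0
  <chi_3*chi_2, chi_2> = (1/6)[1*(2)*conj(1) + 2*(-1)*conj(1) + 3*(0)*conj(-1)]
      = (1/6)[(2) + (-2) + (0)] = 0/6 = 0
  <chi_3*chi_2, chi_3> = (1/6)[1*(2)*conj(2) + 2*(-1)*conj(-1) + 3*(0)*conj(0)]
      = (1/6)[(4) + (2) + (0)] = 6/6 = 1
Hence the multiplicities are chi_3: 1. Dimension check: dim(chi_3)*dim(chi_2) = 2*1 = 2 and sum (mult * dim) = 1*2 = 2.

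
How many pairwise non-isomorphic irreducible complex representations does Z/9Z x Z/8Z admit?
72

Justification: The number of irreducible complex representations of a finite group equals its number of conjugacy classes. Z/9Z x Z/8Z is abelian of order 72, so every element is its own conjugacy class: 72 classes, so Z/9Z x Z/8Z (order 72) has exactly 72 irreducible complex representations.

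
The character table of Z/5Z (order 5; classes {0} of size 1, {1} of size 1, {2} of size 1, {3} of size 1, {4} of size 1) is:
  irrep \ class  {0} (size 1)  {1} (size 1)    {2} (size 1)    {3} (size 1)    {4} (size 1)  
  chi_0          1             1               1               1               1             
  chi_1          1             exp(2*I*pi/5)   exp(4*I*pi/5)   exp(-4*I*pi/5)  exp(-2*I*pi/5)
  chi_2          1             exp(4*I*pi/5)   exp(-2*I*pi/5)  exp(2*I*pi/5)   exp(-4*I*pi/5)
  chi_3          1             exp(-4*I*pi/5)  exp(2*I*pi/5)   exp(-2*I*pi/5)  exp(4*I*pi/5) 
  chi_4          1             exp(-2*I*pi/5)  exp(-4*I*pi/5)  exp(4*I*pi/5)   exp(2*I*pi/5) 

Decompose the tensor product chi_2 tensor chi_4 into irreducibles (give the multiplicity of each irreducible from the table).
chi_2 tensor chi_4 = chi_1 (all other irreducibles have multiplicity 0).

Justification: The character of a tensor product is the pointwise product (chi_2 * chi_4)(C) = chi_2(C) * chi_4(C):
  {0}: (1)*(1), {1}: (exp(4*I*pi/5))*(exp(-2*I*pi/5)), {2}: (exp(-2*I*pi/5))*(exp(-4*I*pi/5)), {3}: (exp(2*I*pi/5))*(exp(4*I*pi/5)), {4}: (exp(-4*I*pi/5))*(exp(2*I*pi/5))
so (chi_2 * chi_4) takes values
  {0} -> 1, {1} -> exp(2*I*pi/5), {2} -> exp(4*I*pi/5), {3} -> exp(-4*I*pi/5), {4} -> exp(-2*I*pi/5).
Now take the inner product of this character with each irreducible chi from the table, <chi_2*chi_4, chi> = (1/5) sum_C |C| (chi_2*chi_4)(C) conj(chi(C)):
  <chi_2*chi_4, chi_0> = (1/5)[1*(1)*conj(1) + 1*(exp(2*I*pi/5))*conj(1) + 1*(exp(4*I*pi/5))*conj(1) + 1*(exp(-4*I*pi/5))*conj(1) + 1*(exp(-2*I*pi/5))*conj(1)]
      = (1/5)[(1) + (exp(2*I*pi/5)) + (exp(4*I*pi/5)) + (exp(-4*I*pi/5)) + (exp(-2*I*pi/5))] = 0/5 = 0
  <chi_2*chi_4, chi_1> = (1/5)[1*(1)*conj(1) + 1*(exp(2*I*pi/5))*conj(exp(2*I*pi/5)) + 1*(exp(4*I*pi/5))*conj(exp(4*I*pi/5)) + 1*(exp(-4*I*pi/5))*conj(exp(-4*I*pi/5)) + 1*(exp(-2*I*pi/5))*conj(exp(-2*I*pi/5))]
      = (1/5)[(1) + (1) + (1) + (1) + (1)] = 5/5 = 1
  <chi_2*chi_4, chi_2> = (1/5)[1*(1)*conj(1) + 1*(exp(2*I*pi/5))*conj(exp(4*I*pi/5)) + 1*(exp(4*I*pi/5))*conj(exp(-2*I*pi/5)) + 1*(exp(-4*I*pi/5))*conj(exp(2*I*pi/5)) + 1*(exp(-2*I*pi/5))*conj(exp(-4*I*pi/5))]
      = (1/5)[(1) + (exp(-2*I*pi/5)) + (exp(-4*I*pi/5)) + (exp(4*I*pi/5)) + (exp(2*I*pi/5))] = 0/5 = 0
  <chi_2*chi_4, chi_3> = (1/5)[1*(1)*conj(1) + 1*(exp(2*I*pi/5))*conj(exp(-4*I*pi/5)) + 1*(exp(4*I*pi/5))*conj(exp(2*I*pi/5)) + 1*(exp(-4*I*pi/5))*conj(exp(-2*I*pi/5)) + 1*(exp(-2*I*pi/5))*conj(exp(4*I*pi/5))]
      = (1/5)[(1) + (exp(-4*I*pi/5)) + (exp(2*I*pi/5)) + (exp(-2*I*pi/5)) + (exp(4*I*pi/5))] = 0/5 = 0
  <chi_2*chi_4, chi_4> = (1/5)[1*(1)*conj(1) + 1*(exp(2*I*pi/5))*conj(exp(-2*I*pi/5)) + 1*(exp(4*I*pi/5))*conj(exp(-4*I*pi/5)) + 1*(exp(-4*I*pi/5))*conj(exp(4*I*pi/5)) + 1*(exp(-2*I*pi/5))*conj(exp(2*I*pi/5))]
      = (1/5)[(1) + (exp(4*I*pi/5)) + (exp(-2*I*pi/5)) + (exp(2*I*pi/5)) + (exp(-4*I*pi/5))] = 0/5 = 0
(Exp terms are combined using exp(i*s)*conj(exp(i*t)) = exp(i*(s-t)), and sums of them are collapsed using the identity that for every m > 1 the m distinct m-th roots of unity sum to 0, e.g. 1 + exp(2*I*pi/3) + exp(-2*I*pi/3) = 0.)
Hence the multiplicities are chi_1: 1. Dimension check: dim(chi_2)*dim(chi_4) = 1*1 = 1 and sum (mult * dim) = 1*1 = 1.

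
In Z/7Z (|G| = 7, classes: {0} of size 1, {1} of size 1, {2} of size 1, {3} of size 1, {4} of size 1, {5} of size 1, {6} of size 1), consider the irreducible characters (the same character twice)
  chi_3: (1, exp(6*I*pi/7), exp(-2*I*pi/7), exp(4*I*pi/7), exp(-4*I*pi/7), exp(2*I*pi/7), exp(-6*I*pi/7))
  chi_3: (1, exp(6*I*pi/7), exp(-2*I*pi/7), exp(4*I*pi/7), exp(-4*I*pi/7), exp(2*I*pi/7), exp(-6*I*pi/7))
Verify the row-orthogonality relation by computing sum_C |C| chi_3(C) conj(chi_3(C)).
Sum = 7 = |G| = 7; so <chi_3, chi_3> = 1 (norm-1 confirms irreducibility).

Working: Compute term by term over conjugacy classes (|C| * chi_3(C) * conj(chi_3(C))):
  1*(1)*conj(1) + 1*(exp(6*I*pi/7))*conj(exp(6*I*pi/7)) + 1*(exp(-2*I*pi/7))*conj(exp(-2*I*pi/7)) + 1*(exp(4*I*pi/7))*conj(exp(4*I*pi/7)) + 1*(exp(-4*I*pi/7))*conj(exp(-4*I*pi/7)) + 1*(exp(2*I*pi/7))*conj(exp(2*I*pi/7)) + 1*(exp(-6*I*pi/7))*conj(exp(-6*I*pi/7))
  = (1) + (1) + (1) + (1) + (1) + (1) + (1)
  = 7.
(Exp terms are combined using exp(i*s)*conj(exp(i*t)) = exp(i*(s-t)), and sums of them are collapsed using the identity that for every m > 1 the m distinct m-th roots of unity sum to 0, e.g. 1 + exp(2*I*pi/3) + exp(-2*I*pi/3) = 0.)
Dividing by |G| = 7 gives 7/7 = 1, matching the row-orthogonality relation <chi_3, chi_3> = [chi_3 = chi_3].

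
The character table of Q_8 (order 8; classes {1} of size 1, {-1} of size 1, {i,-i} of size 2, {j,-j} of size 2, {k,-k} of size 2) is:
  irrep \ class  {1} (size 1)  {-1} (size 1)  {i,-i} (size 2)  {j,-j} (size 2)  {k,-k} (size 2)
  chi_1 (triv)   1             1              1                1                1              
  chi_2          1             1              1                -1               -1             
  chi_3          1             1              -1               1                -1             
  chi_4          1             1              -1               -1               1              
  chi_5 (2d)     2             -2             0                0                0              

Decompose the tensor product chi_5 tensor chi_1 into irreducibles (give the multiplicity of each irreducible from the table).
chi_5 tensor chi_1 = chi_5 (all other irreducibles have multiplicity 0).

Argument: The character of a tensor product is the pointwise product (chi_5 * chi_1)(C) = chi_5(C) * chi_1(C):
  {1}: (2)*(1), {-1}: (-2)*(1), {i,-i}: (0)*(1), {j,-j}: (0)*(1), {k,-k}: (0)*(1)
so (chi_5 * chi_1) takes values
  {1} -> 2, {-1} -> -2, {i,-i} -> 0, {j,-j} -> 0, {k,-k} -> 0.
Now take the inner product of this character with each irreducible chi from the table, <chi_5*chi_1, chi> = (1/8) sum_C |C| (chi_5*chi_1)(C) conj(chi(C)):
  <chi_5*chi_1, chi_1> = (1/8)[1*(2)*conj(1) + 1*(-2)*conj(1) + 2*(0)*conj(1) + 2*(0)*conj(1) + 2*(0)*conj(1)]
      = (1/8)[(2) + (-2) + (0) + (0) + (0)] = 0/8 = 0
  <chi_5*chi_1, chi_2> = (1/8)[1*(2)*conj(1) + 1*(-2)*conj(1) + 2*(0)*conj(1) + 2*(0)*conj(-1) + 2*(0)*conj(-1)]
      = (1/8)[(2) + (-2) + (0) + (0) + (0)] = 0/8 = 0
  <chi_5*chi_1, chi_3> = (1/8)[1*(2)*conj(1) + 1*(-2)*conj(1) + 2*(0)*conj(-1) + 2*(0)*conj(1) + 2*(0)*conj(-1)]
      = (1/8)[(2) + (-2) + (0) + (0) + (0)] = 0/8 = 0
  <chi_5*chi_1, chi_4> = (1/8)[1*(2)*conj(1) + 1*(-2)*conj(1) + 2*(0)*conj(-1) + 2*(0)*conj(-1) + 2*(0)*conj(1)]
      = (1/8)[(2) + (-2) + (0) + (0) + (0)] = 0/8 = 0
  <chi_5*chi_1, chi_5> = (1/8)[1*(2)*conj(2) + 1*(-2)*conj(-2) + 2*(0)*conj(0) + 2*(0)*conj(0) + 2*(0)*conj(0)]
      = (1/8)[(4) + (4) + (0) + (0) + (0)] = 8/8 = 1
Hence the multiplicities are chi_5: 1. Dimension check: dim(chi_5)*dim(chi_1) = 2*1 = 2 and sum (mult * dim) = 1*2 = 2.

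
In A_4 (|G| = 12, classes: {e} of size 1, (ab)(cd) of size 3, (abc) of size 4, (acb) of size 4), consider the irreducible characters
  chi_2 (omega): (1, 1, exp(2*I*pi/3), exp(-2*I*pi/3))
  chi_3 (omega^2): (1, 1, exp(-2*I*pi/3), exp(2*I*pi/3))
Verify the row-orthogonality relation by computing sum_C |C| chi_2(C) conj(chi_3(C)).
Sum = 0; so <chi_2, chi_3> = 0 (distinct irreducibles are orthogonal).

Justification: Compute term by term over conjugacy classes (|C| * chi_2(C) * conj(chi_3(C))):
  1*(1)*conj(1) + 3*(1)*conj(1) + 4*(exp(2*I*pi/3))*conj(exp(-2*I*pi/3)) + 4*(exp(-2*I*pi/3))*conj(exp(2*I*pi/3))
  = (1) + (3) + (4*exp(-2*I*pi/3)) + (4*exp(2*I*pi/3))
  = 0.
(Exp terms are combined using exp(i*s)*conj(exp(i*t)) = exp(i*(s-t)), and sums of them are collapsed using the identity that for every m > 1 the m distinct m-th roots of unity sum to 0, e.g. 1 + exp(2*I*pi/3) + exp(-2*I*pi/3) = 0.)
Dividing by |G| = 12 gives 0/12 = 0, matching the row-orthogonality relation <chi_2, chi_3> = [chi_2 = chi_3].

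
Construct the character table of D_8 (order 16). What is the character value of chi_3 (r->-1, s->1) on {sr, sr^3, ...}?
Conjugacy classes: {e} of size 1, {r^4} of size 1, {r^1, r^7} of size 2, {r^2, r^6} of size 2, {r^3, r^5} of size 2, {s, sr^2, ...} of size 4, {sr, sr^3, ...} of size 4.
Character table:
  irrep \ class              {e} (size 1)  {r^4} (size 1)  {r^1, r^7} (size 2)  {r^2, r^6} (size 2)  {r^3, r^5} (size 2)  {s, sr^2, ...} (size 4)  {sr, sr^3, ...} (size 4)
  chi_1 (triv)               1             1               1                    1                    1                    1                        1                       
  chi_2 (sign: r->1, s->-1)  1             1               1                    1                    1                    -1                       -1                      
  chi_3 (r->-1, s->1)        1             1               -1                   1                    -1                   1                        -1                      
  chi_4 (r->-1, s->-1)       1             1               -1                   1                    -1                   -1                       1                       
  chi_5 (2d, j=1)            2             -2              sqrt(2)              0                    -sqrt(2)             0                        0                       
  chi_6 (2d, j=2)            2             2               0                    -2                   0                    0                        0                       
  chi_7 (2d, j=3)            2             -2              -sqrt(2)             0                    sqrt(2)              0                        0                       

Spot check: chi_3 (r->-1, s->1) on {sr, sr^3, ...} = -1.

Working: D_8 has order 2*8 = 16 with 7 conjugacy classes, hence 7 irreducibles. Sum of squared dims 1 + 1 + 1 + 1 + 4 + 4 + 4 = 16 = |G|. Linear characters come from the abelianisation; the 2-dimensional irreps have character r^k -> 2*cos(2*pi*j*k/8), reflections -> 0.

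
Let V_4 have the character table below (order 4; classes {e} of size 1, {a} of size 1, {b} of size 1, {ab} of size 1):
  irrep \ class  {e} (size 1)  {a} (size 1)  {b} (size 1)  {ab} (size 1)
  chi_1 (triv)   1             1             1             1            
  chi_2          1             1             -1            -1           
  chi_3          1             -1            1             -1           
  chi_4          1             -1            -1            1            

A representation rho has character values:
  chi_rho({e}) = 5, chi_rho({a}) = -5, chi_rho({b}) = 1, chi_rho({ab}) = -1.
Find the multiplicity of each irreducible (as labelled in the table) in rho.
Multiplicities: chi_1: 0, chi_2: 0, chi_3: 3, chi_4: 2.

Justification: Use <chi_rho, chi> = (1/|G|) sum_C |C| * chi_rho(C) * conj(chi(C)) with |G| = 4 for each irreducible chi in the table:
  <chi_rho, chi_1> = (1/4)[1*(5)*conj(1) + 1*(-5)*conj(1) + 1*(1)*conj(1) + 1*(-1)*conj(1)]
      = (1/4)[(5) + (-5) + (1) + (-1)] = 0/4 = 0
  <chi_rho, chi_2> = (1/4)[1*(5)*conj(1) + 1*(-5)*conj(1) + 1*(1)*conj(-1) + 1*(-1)*conj(-1)]
      = (1/4)[(5) + (-5) + (-1) + (1)] = 0/4 = 0
  <chi_rho, chi_3> = (1/4)[1*(5)*conj(1) + 1*(-5)*conj(-1) + 1*(1)*conj(1) + 1*(-1)*conj(-1)]
      = (1/4)[(5) + (5) + (1) + (1)] = 12/4 = 3
  <chi_rho, chi_4> = (1/4)[1*(5)*conj(1) + 1*(-5)*conj(-1) + 1*(1)*conj(-1) + 1*(-1)*conj(1)]
      = (1/4)[(5) + (5) + (-1) + (-1)] = 8/4 = 2
Dimension check: dim(rho) = sum (mult * dim) = 0*1 + 0*1 + 3*1 + 2*1 = 5 = chi_rho(e) = 5.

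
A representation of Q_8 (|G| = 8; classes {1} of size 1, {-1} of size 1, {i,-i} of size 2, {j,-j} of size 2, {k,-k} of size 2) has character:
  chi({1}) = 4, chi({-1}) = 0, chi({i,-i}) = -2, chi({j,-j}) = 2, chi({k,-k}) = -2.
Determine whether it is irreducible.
Not irreducible (reducible): <chi, chi> = 5 > 1.

Justification: <chi, chi> = (1/|G|) sum_C |C| * |chi(C)|^2 = (1/8)[1*|4|^2 + 1*|0|^2 + 2*|-2|^2 + 2*|2|^2 + 2*|-2|^2]
  = (1/8)[(16) + (0) + (8) + (8) + (8)] = 40/8 = 5.
A character is irreducible iff <chi, chi> = 1, so this representation is reducible.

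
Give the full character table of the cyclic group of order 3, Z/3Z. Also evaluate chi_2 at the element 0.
Character table of Z/3Z (irreps indexed chi_0,...,chi_2 with chi_k(m) = zeta_3^(k*m), zeta_3 = exp(2*pi*i/3)):
  irrep \ class  {0} (size 1)  {1} (size 1)    {2} (size 1)  
  chi_0          1             1               1             
  chi_1          1             exp(2*I*pi/3)   exp(-2*I*pi/3)
  chi_2          1             exp(-2*I*pi/3)  exp(2*I*pi/3) 

Spot check: chi_2(0) = zeta_3^(2*0) = zeta_3^0 = 1.

Solution. Z/3Z is abelian, so all 3 irreducible complex representations are 1-dimensional. They are given by chi_k(m) = zeta_3^(k*m) for k = 0,...,2. Row orthogonality: sum_m chi_k(m) conj(chi_l(m)) = 3 * [k = l].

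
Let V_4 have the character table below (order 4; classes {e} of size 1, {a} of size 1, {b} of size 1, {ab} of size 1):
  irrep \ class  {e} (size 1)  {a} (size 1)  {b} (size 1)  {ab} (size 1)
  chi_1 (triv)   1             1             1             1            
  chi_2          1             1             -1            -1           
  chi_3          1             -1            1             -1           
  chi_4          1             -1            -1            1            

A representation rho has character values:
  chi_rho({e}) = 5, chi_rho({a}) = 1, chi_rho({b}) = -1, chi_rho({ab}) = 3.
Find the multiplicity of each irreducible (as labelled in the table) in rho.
Multiplicities: chi_1: 2, chi_2: 1, chi_3: 0, chi_4: 2.

Derivation: Use <chi_rho, chi> = (1/|G|) sum_C |C| * chi_rho(C) * conj(chi(C)) with |G| = 4 for each irreducible chi in the table:
  <chi_rho, chi_1> = (1/4)[1*(5)*conj(1) + 1*(1)*conj(1) + 1*(-1)*conj(1) + 1*(3)*conj(1)]
      = (1/4)[(5) + (1) + (-1) + (3)] = 8/4 = 2
  <chi_rho, chi_2> = (1/4)[1*(5)*conj(1) + 1*(1)*conj(1) + 1*(-1)*conj(-1) + 1*(3)*conj(-1)]
      = (1/4)[(5) + (1) + (1) + (-3)] = 4/4 = 1
  <chi_rho, chi_3> = (1/4)[1*(5)*conj(1) + 1*(1)*conj(-1) + 1*(-1)*conj(1) + 1*(3)*conj(-1)]
      = (1/4)[(5) + (-1) + (-1) + (-3)] = 0/4 = 0
  <chi_rho, chi_4> = (1/4)[1*(5)*conj(1) + 1*(1)*conj(-1) + 1*(-1)*conj(-1) + 1*(3)*conj(1)]
      = (1/4)[(5) + (-1) + (1) + (3)] = 8/4 = 2
Dimension check: dim(rho) = sum (mult * dim) = 2*1 + 1*1 + 0*1 + 2*1 = 5 = chi_rho(e) = 5.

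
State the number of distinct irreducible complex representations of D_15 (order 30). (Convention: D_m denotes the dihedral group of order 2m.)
9

Working: The number of irreducible complex representations of a finite group equals its number of conjugacy classes. D_15 has 9 conjugacy classes ((n+3)/2 for n odd), so D_15 (order 30) has exactly 9 irreducible complex representations.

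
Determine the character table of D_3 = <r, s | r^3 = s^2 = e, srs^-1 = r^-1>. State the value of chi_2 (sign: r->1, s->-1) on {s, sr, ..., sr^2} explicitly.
Conjugacy classes: {e} of size 1, {r^1, r^2} of size 2, {s, sr, ..., sr^2} of size 3.
Character table:
  irrep \ class              {e} (size 1)  {r^1, r^2} (size 2)  {s, sr, ..., sr^2} (size 3)
  chi_1 (triv)               1             1                    1                          
  chi_2 (sign: r->1, s->-1)  1             1                    -1                         
  chi_3 (2d, j=1)            2             -1                   0                          

Spot check: chi_2 (sign: r->1, s->-1) on {s, sr, ..., sr^2} = -1.

Explanation: D_3 has order 2*3 = 6 with 3 conjugacy classes, hence 3 irreducibles. Sum of squared dims 1 + 1 + 4 = 6 = |G|. Linear characters come from the abelianisation; the 2-dimensional irreps have character r^k -> 2*cos(2*pi*j*k/3), reflections -> 0.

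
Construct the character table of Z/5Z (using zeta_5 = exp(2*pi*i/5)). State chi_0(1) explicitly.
Character table of Z/5Z (irreps indexed chi_0,...,chi_4 with chi_k(m) = zeta_5^(k*m), zeta_5 = exp(2*pi*i/5)):
  irrep \ class  {0} (size 1)  {1} (size 1)    {2} (size 1)    {3} (size 1)    {4} (size 1)  
  chi_0          1             1               1               1               1             
  chi_1          1             exp(2*I*pi/5)   exp(4*I*pi/5)   exp(-4*I*pi/5)  exp(-2*I*pi/5)
  chi_2          1             exp(4*I*pi/5)   exp(-2*I*pi/5)  exp(2*I*pi/5)   exp(-4*I*pi/5)
  chi_3          1             exp(-4*I*pi/5)  exp(2*I*pi/5)   exp(-2*I*pi/5)  exp(4*I*pi/5) 
  chi_4          1             exp(-2*I*pi/5)  exp(-4*I*pi/5)  exp(4*I*pi/5)   exp(2*I*pi/5) 

Spot check: chi_0(1) = zeta_5^(0*1) = zeta_5^0 = 1.

Argument: Z/5Z is abelian, so all 5 irreducible complex representations are 1-dimensional. They are given by chi_k(m) = zeta_5^(k*m) for k = 0,...,4. Row orthogonality: sum_m chi_k(m) conj(chi_l(m)) = 5 * [k = l].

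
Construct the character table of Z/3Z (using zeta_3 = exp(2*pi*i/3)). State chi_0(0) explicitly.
Character table of Z/3Z (irreps indexed chi_0,...,chi_2 with chi_k(m) = zeta_3^(k*m), zeta_3 = exp(2*pi*i/3)):
  irrep \ class  {0} (size 1)  {1} (size 1)    {2} (size 1)  
  chi_0          1             1               1             
  chi_1          1             exp(2*I*pi/3)   exp(-2*I*pi/3)
  chi_2          1             exp(-2*I*pi/3)  exp(2*I*pi/3) 

Spot check: chi_0(0) = zeta_3^(0*0) = zeta_3^0 = 1.

Z/3Z is abelian, so all 3 irreducible complex representations are 1-dimensional. They are given by chi_k(m) = zeta_3^(k*m) for k = 0,...,2. Row orthogonality: sum_m chi_k(m) conj(chi_l(m)) = 3 * [k = l].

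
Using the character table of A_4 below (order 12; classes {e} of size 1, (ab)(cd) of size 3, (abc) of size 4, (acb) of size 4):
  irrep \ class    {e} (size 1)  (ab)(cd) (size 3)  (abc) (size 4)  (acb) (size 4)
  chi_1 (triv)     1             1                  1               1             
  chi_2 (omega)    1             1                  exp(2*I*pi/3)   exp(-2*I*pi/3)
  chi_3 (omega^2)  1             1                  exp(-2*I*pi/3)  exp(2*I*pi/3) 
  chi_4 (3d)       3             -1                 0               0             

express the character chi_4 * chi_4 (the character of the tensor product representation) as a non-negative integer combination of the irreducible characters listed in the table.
chi_4 tensor chi_4 = chi_1 + chi_2 + chi_3 + 2*chi_4 (all other irreducibles have multiplicity 0).

Proof sketch: The character of a tensor product is the pointwise product (chi_4 * chi_4)(C) = chi_4(C) * chi_4(C):
  {e}: (3)*(3), (ab)(cd): (-1)*(-1), (abc): (0)*(0), (acb): (0)*(0)
so (chi_4 * chi_4) takes values
  {e} -> 9, (ab)(cd) -> 1, (abc) -> 0, (acb) -> 0.
Now take the inner product of this character with each irreducible chi from the table, <chi_4*chi_4, chi> = (1/12) sum_C |C| (chi_4*chi_4)(C) conj(chi(C)):
  <chi_4*chi_4, chi_1> = (1/12)[1*(9)*conj(1) + 3*(1)*conj(1) + 4*(0)*conj(1) + 4*(0)*conj(1)]
      = (1/12)[(9) + (3) + (0) + (0)] = 12/12 = 1
  <chi_4*chi_4, chi_2> = (1/12)[1*(9)*conj(1) + 3*(1)*conj(1) + 4*(0)*conj(exp(2*I*pi/3)) + 4*(0)*conj(exp(-2*I*pi/3))]
      = (1/12)[(9) + (3) + (0) + (0)] = 12/12 = 1
  <chi_4*chi_4, chi_3> = (1/12)[1*(9)*conj(1) + 3*(1)*conj(1) + 4*(0)*conj(exp(-2*I*pi/3)) + 4*(0)*conj(exp(2*I*pi/3))]
      = (1/12)[(9) + (3) + (0) + (0)] = 12/12 = 1
  <chi_4*chi_4, chi_4> = (1/12)[1*(9)*conj(3) + 3*(1)*conj(-1) + 4*(0)*conj(0) + 4*(0)*conj(0)]
      = (1/12)[(27) + (-3) + (0) + (0)] = 24/12 = 2
(Exp terms are combined using exp(i*s)*conj(exp(i*t)) = exp(i*(s-t)), and sums of them are collapsed using the identity that for every m > 1 the m distinct m-th roots of unity sum to 0, e.g. 1 + exp(2*I*pi/3) + exp(-2*I*pi/3) = 0.)
Hence the multiplicities are chi_1: 1, chi_2: 1, chi_3: 1, chi_4: 2. Dimension check: dim(chi_4)*dim(chi_4) = 3*3 = 9 and sum (mult * dim) = 1*1 + 1*1 + 1*1 + 2*3 = 9.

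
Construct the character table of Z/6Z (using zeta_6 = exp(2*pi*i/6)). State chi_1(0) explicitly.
Character table of Z/6Z (irreps indexed chi_0,...,chi_5 with chi_k(m) = zeta_6^(k*m), zeta_6 = exp(2*pi*i/6)):
  irrep \ class  {0} (size 1)  {1} (size 1)    {2} (size 1)    {3} (size 1)  {4} (size 1)    {5} (size 1)  
  chi_0          1             1               1               1             1               1             
  chi_1          1             exp(I*pi/3)     exp(2*I*pi/3)   -1            exp(-2*I*pi/3)  exp(-I*pi/3)  
  chi_2          1             exp(2*I*pi/3)   exp(-2*I*pi/3)  1             exp(2*I*pi/3)   exp(-2*I*pi/3)
  chi_3          1             -1              1               -1            1               -1            
  chi_4          1             exp(-2*I*pi/3)  exp(2*I*pi/3)   1             exp(-2*I*pi/3)  exp(2*I*pi/3) 
  chi_5          1             exp(-I*pi/3)    exp(-2*I*pi/3)  -1            exp(2*I*pi/3)   exp(I*pi/3)   

Spot check: chi_1(0) = zeta_6^(1*0) = zeta_6^0 = 1.

Z/6Z is abelian, so all 6 irreducible complex representations are 1-dimensional. They are given by chi_k(m) = zeta_6^(k*m) for k = 0,...,5. Row orthogonality: sum_m chi_k(m) conj(chi_l(m)) = 6 * [k = l].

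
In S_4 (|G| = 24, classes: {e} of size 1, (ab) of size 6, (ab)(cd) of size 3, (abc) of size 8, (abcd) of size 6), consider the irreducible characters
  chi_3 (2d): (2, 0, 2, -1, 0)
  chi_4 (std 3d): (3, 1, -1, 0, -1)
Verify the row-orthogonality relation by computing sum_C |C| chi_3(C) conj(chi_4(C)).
Sum = 0; so <chi_3, chi_4> = 0 (distinct irreducibles are orthogonal).

Details: Compute term by term over conjugacy classes (|C| * chi_3(C) * conj(chi_4(C))):
  1*(2)*conj(3) + 6*(0)*conj(1) + 3*(2)*conj(-1) + 8*(-1)*conj(0) + 6*(0)*conj(-1)
  = (6) + (0) + (-6) + (0) + (0)
  = 0.
Dividing by |G| = 24 gives 0/24 = 0, matching the row-orthogonality relation <chi_3, chi_4> = [chi_3 = chi_4].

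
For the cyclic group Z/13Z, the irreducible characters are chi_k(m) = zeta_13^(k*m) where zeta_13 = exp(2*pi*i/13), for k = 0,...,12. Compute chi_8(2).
chi_8(2) = zeta_13^16 = exp(6*I*pi/13)

chi_8(2) = zeta_13^(8*2) = zeta_13^16. Since zeta_13^13 = 1, this equals zeta_13^3 = exp(2*pi*i*3/13) = exp(6*I*pi/13).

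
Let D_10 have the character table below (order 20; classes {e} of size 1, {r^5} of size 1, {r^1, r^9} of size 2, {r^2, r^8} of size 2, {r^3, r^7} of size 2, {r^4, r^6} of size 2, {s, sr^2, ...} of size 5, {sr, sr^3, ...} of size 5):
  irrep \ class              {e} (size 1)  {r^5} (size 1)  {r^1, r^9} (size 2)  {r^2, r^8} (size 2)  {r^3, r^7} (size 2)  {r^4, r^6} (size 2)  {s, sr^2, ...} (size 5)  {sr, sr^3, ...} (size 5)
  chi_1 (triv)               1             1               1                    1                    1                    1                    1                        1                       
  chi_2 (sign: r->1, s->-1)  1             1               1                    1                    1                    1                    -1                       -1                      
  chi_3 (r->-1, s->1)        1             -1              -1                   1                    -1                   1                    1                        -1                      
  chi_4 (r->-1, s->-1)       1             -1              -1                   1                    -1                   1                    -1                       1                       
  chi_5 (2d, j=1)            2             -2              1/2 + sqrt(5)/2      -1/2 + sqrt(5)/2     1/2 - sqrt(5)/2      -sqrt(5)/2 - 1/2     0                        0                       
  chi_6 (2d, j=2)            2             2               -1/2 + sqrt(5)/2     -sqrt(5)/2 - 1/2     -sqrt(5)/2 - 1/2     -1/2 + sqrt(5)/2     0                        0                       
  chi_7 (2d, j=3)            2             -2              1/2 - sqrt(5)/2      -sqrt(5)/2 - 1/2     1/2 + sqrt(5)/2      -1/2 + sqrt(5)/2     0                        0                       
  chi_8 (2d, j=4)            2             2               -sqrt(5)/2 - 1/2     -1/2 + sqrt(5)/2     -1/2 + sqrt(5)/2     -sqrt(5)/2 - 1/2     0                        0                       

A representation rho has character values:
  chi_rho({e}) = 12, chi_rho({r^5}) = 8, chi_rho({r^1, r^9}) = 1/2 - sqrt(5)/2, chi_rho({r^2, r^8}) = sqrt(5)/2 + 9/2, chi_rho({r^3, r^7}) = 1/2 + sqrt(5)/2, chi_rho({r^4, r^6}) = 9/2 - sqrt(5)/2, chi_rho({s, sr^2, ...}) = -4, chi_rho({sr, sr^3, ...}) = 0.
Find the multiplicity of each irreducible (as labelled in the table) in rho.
Multiplicities: chi_1: 1, chi_2: 3, chi_3: 0, chi_4: 2, chi_5: 0, chi_6: 1, chi_7: 0, chi_8: 2.

Use <chi_rho, chi> = (1/|G|) sum_C |C| * chi_rho(C) * conj(chi(C)) with |G| = 20 for each irreducible chi in the table:
  <chi_rho, chi_1> = (1/20)[1*(12)*conj(1) + 1*(8)*conj(1) + 2*(1/2 - sqrt(5)/2)*conj(1) + 2*(sqrt(5)/2 + 9/2)*conj(1) + 2*(1/2 + sqrt(5)/2)*conj(1) + 2*(9/2 - sqrt(5)/2)*conj(1) + 5*(-4)*conj(1) + 5*(0)*conj(1)]
      = (1/20)[(12) + (8) + (1 - sqrt(5)) + (sqrt(5) + 9) + (1 + sqrt(5)) + (9 - sqrt(5)) + (-20) + (0)] = 20/20 = 1
  <chi_rho, chi_2> = (1/20)[1*(12)*conj(1) + 1*(8)*conj(1) + 2*(1/2 - sqrt(5)/2)*conj(1) + 2*(sqrt(5)/2 + 9/2)*conj(1) + 2*(1/2 + sqrt(5)/2)*conj(1) + 2*(9/2 - sqrt(5)/2)*conj(1) + 5*(-4)*conj(-1) + 5*(0)*conj(-1)]
      = (1/20)[(12) + (8) + (1 - sqrt(5)) + (sqrt(5) + 9) + (1 + sqrt(5)) + (9 - sqrt(5)) + (20) + (0)] = 60/20 = 3
  <chi_rho, chi_3> = (1/20)[1*(12)*conj(1) + 1*(8)*conj(-1) + 2*(1/2 - sqrt(5)/2)*conj(-1) + 2*(sqrt(5)/2 + 9/2)*conj(1) + 2*(1/2 + sqrt(5)/2)*conj(-1) + 2*(9/2 - sqrt(5)/2)*conj(1) + 5*(-4)*conj(1) + 5*(0)*conj(-1)]
      = (1/20)[(12) + (-8) + (-1 + sqrt(5)) + (sqrt(5) + 9) + (-sqrt(5) - 1) + (9 - sqrt(5)) + (-20) + (0)] = 0/20 = 0
  <chi_rho, chi_4> = (1/20)[1*(12)*conj(1) + 1*(8)*conj(-1) + 2*(1/2 - sqrt(5)/2)*conj(-1) + 2*(sqrt(5)/2 + 9/2)*conj(1) + 2*(1/2 + sqrt(5)/2)*conj(-1) + 2*(9/2 - sqrt(5)/2)*conj(1) + 5*(-4)*conj(-1) + 5*(0)*conj(1)]
      = (1/20)[(12) + (-8) + (-1 + sqrt(5)) + (sqrt(5) + 9) + (-sqrt(5) - 1) + (9 - sqrt(5)) + (20) + (0)] = 40/20 = 2
  <chi_rho, chi_5> = (1/20)[1*(12)*conj(2) + 1*(8)*conj(-2) + 2*(1/2 - sqrt(5)/2)*conj(1/2 + sqrt(5)/2) + 2*(sqrt(5)/2 + 9/2)*conj(-1/2 + sqrt(5)/2) + 2*(1/2 + sqrt(5)/2)*conj(1/2 - sqrt(5)/2) + 2*(9/2 - sqrt(5)/2)*conj(-sqrt(5)/2 - 1/2) + 5*(-4)*conj(0) + 5*(0)*conj(0)]
      = (1/20)[(24) + (-16) + (-2) + (-2 + 4*sqrt(5)) + (-2) + (-4*sqrt(5) - 2) + (0) + (0)] = 0/20 = 0
  <chi_rho, chi_6> = (1/20)[1*(12)*conj(2) + 1*(8)*conj(2) + 2*(1/2 - sqrt(5)/2)*conj(-1/2 + sqrt(5)/2) + 2*(sqrt(5)/2 + 9/2)*conj(-sqrt(5)/2 - 1/2) + 2*(1/2 + sqrt(5)/2)*conj(-sqrt(5)/2 - 1/2) + 2*(9/2 - sqrt(5)/2)*conj(-1/2 + sqrt(5)/2) + 5*(-4)*conj(0) + 5*(0)*conj(0)]
      = (1/20)[(24) + (16) + (-3 + sqrt(5)) + (-5*sqrt(5) - 7) + (-3 - sqrt(5)) + (-7 + 5*sqrt(5)) + (0) + (0)] = 20/20 = 1
  <chi_rho, chi_7> = (1/20)[1*(12)*conj(2) + 1*(8)*conj(-2) + 2*(1/2 - sqrt(5)/2)*conj(1/2 - sqrt(5)/2) + 2*(sqrt(5)/2 + 9/2)*conj(-sqrt(5)/2 - 1/2) + 2*(1/2 + sqrt(5)/2)*conj(1/2 + sqrt(5)/2) + 2*(9/2 - sqrt(5)/2)*conj(-1/2 + sqrt(5)/2) + 5*(-4)*conj(0) + 5*(0)*conj(0)]
      = (1/20)[(24) + (-16) + (3 - sqrt(5)) + (-5*sqrt(5) - 7) + (sqrt(5) + 3) + (-7 + 5*sqrt(5)) + (0) + (0)] = 0/20 = 0
  <chi_rho, chi_8> = (1/20)[1*(12)*conj(2) + 1*(8)*conj(2) + 2*(1/2 - sqrt(5)/2)*conj(-sqrt(5)/2 - 1/2) + 2*(sqrt(5)/2 + 9/2)*conj(-1/2 + sqrt(5)/2) + 2*(1/2 + sqrt(5)/2)*conj(-1/2 + sqrt(5)/2) + 2*(9/2 - sqrt(5)/2)*conj(-sqrt(5)/2 - 1/2) + 5*(-4)*conj(0) + 5*(0)*conj(0)]
      = (1/20)[(24) + (16) + (2) + (-2 + 4*sqrt(5)) + (2) + (-4*sqrt(5) - 2) + (0) + (0)] = 40/20 = 2
Dimension check: dim(rho) = sum (mult * dim) = 1*1 + 3*1 + 0*1 + 2*1 + 0*2 + 1*2 + 0*2 + 2*2 = 12 = chi_rho(e) = 12.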